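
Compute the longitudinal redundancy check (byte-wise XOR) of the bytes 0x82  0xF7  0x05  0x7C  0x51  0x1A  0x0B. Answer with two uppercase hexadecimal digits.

XOR the bytes together:
  start with 0x82
  0x82 ⊕ 0xF7 = 0x75
  0x75 ⊕ 0x05 = 0x70
  0x70 ⊕ 0x7C = 0x0C
  0x0C ⊕ 0x51 = 0x5D
  0x5D ⊕ 0x1A = 0x47
  0x47 ⊕ 0x0B = 0x4C

4C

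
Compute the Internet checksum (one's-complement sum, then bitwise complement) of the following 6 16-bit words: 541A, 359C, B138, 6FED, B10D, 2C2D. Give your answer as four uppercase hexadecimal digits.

77E8

One's-complement addition (fold any carry out of bit 15 back into bit 0):
  0x541A + 0x359C = 0x089B6
  0x89B6 + 0xB138 = 0x13AEE → wrap carry → 0x3AEF
  0x3AEF + 0x6FED = 0x0AADC
  0xAADC + 0xB10D = 0x15BE9 → wrap carry → 0x5BEA
  0x5BEA + 0x2C2D = 0x08817
One's-complement sum = 0x8817.
Checksum = ~0x8817 & 0xFFFF = 0x77E8.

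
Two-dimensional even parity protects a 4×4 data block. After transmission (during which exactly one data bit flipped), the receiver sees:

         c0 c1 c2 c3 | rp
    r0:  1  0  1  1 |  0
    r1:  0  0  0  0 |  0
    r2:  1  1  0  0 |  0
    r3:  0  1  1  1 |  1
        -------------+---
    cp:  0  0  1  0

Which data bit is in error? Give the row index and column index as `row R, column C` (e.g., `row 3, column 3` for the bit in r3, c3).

row 0, column 2

Recompute each row's even parity and compare to rp:
  r0: data parity 1, sent rp 0 → mismatch
  r1: data parity 0, sent rp 0 → ok
  r2: data parity 0, sent rp 0 → ok
  r3: data parity 1, sent rp 1 → ok
Recompute each column's even parity and compare to cp:
  c0: data parity 0, sent cp 0 → ok
  c1: data parity 0, sent cp 0 → ok
  c2: data parity 0, sent cp 1 → mismatch
  c3: data parity 0, sent cp 0 → ok
Exactly one row (r0) and one column (c2) fail → the flipped bit is at their intersection.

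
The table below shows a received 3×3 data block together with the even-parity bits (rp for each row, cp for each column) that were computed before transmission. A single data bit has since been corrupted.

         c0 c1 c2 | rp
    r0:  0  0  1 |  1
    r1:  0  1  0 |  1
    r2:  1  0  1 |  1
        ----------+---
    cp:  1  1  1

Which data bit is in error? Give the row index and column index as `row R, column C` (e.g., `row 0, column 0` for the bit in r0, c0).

row 2, column 2

Recompute each row's even parity and compare to rp:
  r0: data parity 1, sent rp 1 → ok
  r1: data parity 1, sent rp 1 → ok
  r2: data parity 0, sent rp 1 → mismatch
Recompute each column's even parity and compare to cp:
  c0: data parity 1, sent cp 1 → ok
  c1: data parity 1, sent cp 1 → ok
  c2: data parity 0, sent cp 1 → mismatch
Exactly one row (r2) and one column (c2) fail → the flipped bit is at their intersection.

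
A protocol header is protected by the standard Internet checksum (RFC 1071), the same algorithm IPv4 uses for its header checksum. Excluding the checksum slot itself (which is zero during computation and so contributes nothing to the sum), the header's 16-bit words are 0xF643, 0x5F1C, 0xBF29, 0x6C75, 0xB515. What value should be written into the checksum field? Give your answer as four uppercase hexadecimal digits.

One's-complement addition (fold any carry out of bit 15 back into bit 0):
  0xF643 + 0x5F1C = 0x1555F → wrap carry → 0x5560
  0x5560 + 0xBF29 = 0x11489 → wrap carry → 0x148A
  0x148A + 0x6C75 = 0x080FF
  0x80FF + 0xB515 = 0x13614 → wrap carry → 0x3615
One's-complement sum = 0x3615.
Checksum = ~0x3615 & 0xFFFF = 0xC9EA.

C9EA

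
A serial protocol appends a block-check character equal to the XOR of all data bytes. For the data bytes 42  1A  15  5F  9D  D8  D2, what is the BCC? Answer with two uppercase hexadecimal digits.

85

XOR the bytes together:
  start with 0x42
  0x42 ⊕ 0x1A = 0x58
  0x58 ⊕ 0x15 = 0x4D
  0x4D ⊕ 0x5F = 0x12
  0x12 ⊕ 0x9D = 0x8F
  0x8F ⊕ 0xD8 = 0x57
  0x57 ⊕ 0xD2 = 0x85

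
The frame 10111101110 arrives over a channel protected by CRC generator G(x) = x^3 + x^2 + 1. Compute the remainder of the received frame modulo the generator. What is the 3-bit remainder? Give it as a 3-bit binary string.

000

Modulo-2 division of 10111101110 by 1101:
  pos 0: 1011 XOR 1101 = 0110
  pos 1: 1101 XOR 1101 = 0000
  pos 5: 1011 XOR 1101 = 0110
  pos 6: 1101 XOR 1101 = 0000
Remainder = 000 (zero — the frame passes the CRC check).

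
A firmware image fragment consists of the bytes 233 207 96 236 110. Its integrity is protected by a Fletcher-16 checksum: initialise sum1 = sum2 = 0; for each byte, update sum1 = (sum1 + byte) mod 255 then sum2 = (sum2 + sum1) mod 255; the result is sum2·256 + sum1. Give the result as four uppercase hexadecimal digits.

Running sums (mod 255):
  after byte 0 (233): sum1=233, sum2=233
  after byte 1 (207): sum1=185, sum2=163
  after byte 2 (96): sum1=26, sum2=189
  after byte 3 (236): sum1=7, sum2=196
  after byte 4 (110): sum1=117, sum2=58
Checksum = sum2·256 + sum1 = 58·256 + 117 = 14965 = 0x3A75.

3A75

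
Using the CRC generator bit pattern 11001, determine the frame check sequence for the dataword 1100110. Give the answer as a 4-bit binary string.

Append 4 zeros: 11001100000. Divide by 11001 (XOR where the leading bit is 1):
  pos 0: 11001 XOR 11001 = 00000
  pos 5: 10000 XOR 11001 = 01001
  pos 6: 10010 XOR 11001 = 01011
Remainder (last 4 bits) = 1011. This is the CRC / FCS.

1011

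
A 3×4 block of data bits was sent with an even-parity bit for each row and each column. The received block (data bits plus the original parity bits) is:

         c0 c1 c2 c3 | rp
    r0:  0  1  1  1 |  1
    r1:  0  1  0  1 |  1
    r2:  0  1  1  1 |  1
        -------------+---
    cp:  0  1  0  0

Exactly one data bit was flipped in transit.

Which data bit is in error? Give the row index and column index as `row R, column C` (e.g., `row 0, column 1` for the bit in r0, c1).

Recompute each row's even parity and compare to rp:
  r0: data parity 1, sent rp 1 → ok
  r1: data parity 0, sent rp 1 → mismatch
  r2: data parity 1, sent rp 1 → ok
Recompute each column's even parity and compare to cp:
  c0: data parity 0, sent cp 0 → ok
  c1: data parity 1, sent cp 1 → ok
  c2: data parity 0, sent cp 0 → ok
  c3: data parity 1, sent cp 0 → mismatch
Exactly one row (r1) and one column (c3) fail → the flipped bit is at their intersection.

row 1, column 3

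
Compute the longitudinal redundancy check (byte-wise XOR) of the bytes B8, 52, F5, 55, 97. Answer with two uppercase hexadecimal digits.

DD

XOR the bytes together:
  start with 0xB8
  0xB8 ⊕ 0x52 = 0xEA
  0xEA ⊕ 0xF5 = 0x1F
  0x1F ⊕ 0x55 = 0x4A
  0x4A ⊕ 0x97 = 0xDD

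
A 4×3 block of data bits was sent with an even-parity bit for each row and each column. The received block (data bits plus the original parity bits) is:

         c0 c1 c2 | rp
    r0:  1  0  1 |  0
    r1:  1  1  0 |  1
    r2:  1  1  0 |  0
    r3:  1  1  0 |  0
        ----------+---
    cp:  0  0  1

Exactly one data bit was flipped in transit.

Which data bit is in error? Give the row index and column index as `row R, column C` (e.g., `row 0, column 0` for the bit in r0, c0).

Recompute each row's even parity and compare to rp:
  r0: data parity 0, sent rp 0 → ok
  r1: data parity 0, sent rp 1 → mismatch
  r2: data parity 0, sent rp 0 → ok
  r3: data parity 0, sent rp 0 → ok
Recompute each column's even parity and compare to cp:
  c0: data parity 0, sent cp 0 → ok
  c1: data parity 1, sent cp 0 → mismatch
  c2: data parity 1, sent cp 1 → ok
Exactly one row (r1) and one column (c1) fail → the flipped bit is at their intersection.

row 1, column 1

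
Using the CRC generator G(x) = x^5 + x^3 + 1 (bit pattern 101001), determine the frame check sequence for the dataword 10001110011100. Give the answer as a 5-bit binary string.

11011

Append 5 zeros: 1000111001110000000. Divide by 101001 (XOR where the leading bit is 1):
  pos 0: 100011 XOR 101001 = 001010
  pos 2: 101010 XOR 101001 = 000011
  pos 6: 110111 XOR 101001 = 011110
  pos 7: 111100 XOR 101001 = 010101
  pos 8: 101010 XOR 101001 = 000011
  pos 12: 110000 XOR 101001 = 011001
  pos 13: 110010 XOR 101001 = 011011
Remainder (last 5 bits) = 11011. This is the CRC / FCS.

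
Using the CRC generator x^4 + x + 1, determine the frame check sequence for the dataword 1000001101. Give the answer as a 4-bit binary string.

Append 4 zeros: 10000011010000. Divide by 10011 (XOR where the leading bit is 1):
  pos 0: 10000 XOR 10011 = 00011
  pos 3: 11011 XOR 10011 = 01000
  pos 4: 10000 XOR 10011 = 00011
  pos 7: 11100 XOR 10011 = 01111
  pos 8: 11110 XOR 10011 = 01101
  pos 9: 11010 XOR 10011 = 01001
Remainder (last 4 bits) = 1001. This is the CRC / FCS.

1001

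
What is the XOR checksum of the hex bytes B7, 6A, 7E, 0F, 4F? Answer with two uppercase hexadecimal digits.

E3

XOR the bytes together:
  start with 0xB7
  0xB7 ⊕ 0x6A = 0xDD
  0xDD ⊕ 0x7E = 0xA3
  0xA3 ⊕ 0x0F = 0xAC
  0xAC ⊕ 0x4F = 0xE3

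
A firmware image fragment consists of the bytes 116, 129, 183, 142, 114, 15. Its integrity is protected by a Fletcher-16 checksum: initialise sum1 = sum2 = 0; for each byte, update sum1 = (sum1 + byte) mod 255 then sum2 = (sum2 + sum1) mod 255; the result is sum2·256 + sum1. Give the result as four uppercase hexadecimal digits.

Running sums (mod 255):
  after byte 0 (116): sum1=116, sum2=116
  after byte 1 (129): sum1=245, sum2=106
  after byte 2 (183): sum1=173, sum2=24
  after byte 3 (142): sum1=60, sum2=84
  after byte 4 (114): sum1=174, sum2=3
  after byte 5 (15): sum1=189, sum2=192
Checksum = sum2·256 + sum1 = 192·256 + 189 = 49341 = 0xC0BD.

C0BD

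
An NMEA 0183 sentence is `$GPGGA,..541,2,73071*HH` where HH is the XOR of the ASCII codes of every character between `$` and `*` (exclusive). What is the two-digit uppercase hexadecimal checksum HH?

4A

XOR the ASCII codes of the payload characters:
  'G' = 0x47 → acc = 0x47
  'P' = 0x50 → acc = 0x17
  'G' = 0x47 → acc = 0x50
  'G' = 0x47 → acc = 0x17
  'A' = 0x41 → acc = 0x56
  ',' = 0x2C → acc = 0x7A
  '.' = 0x2E → acc = 0x54
  '.' = 0x2E → acc = 0x7A
  '5' = 0x35 → acc = 0x4F
  '4' = 0x34 → acc = 0x7B
  '1' = 0x31 → acc = 0x4A
  ',' = 0x2C → acc = 0x66
  '2' = 0x32 → acc = 0x54
  ',' = 0x2C → acc = 0x78
  '7' = 0x37 → acc = 0x4F
  '3' = 0x33 → acc = 0x7C
  '0' = 0x30 → acc = 0x4C
  '7' = 0x37 → acc = 0x7B
  '1' = 0x31 → acc = 0x4A
Checksum = 0x4A.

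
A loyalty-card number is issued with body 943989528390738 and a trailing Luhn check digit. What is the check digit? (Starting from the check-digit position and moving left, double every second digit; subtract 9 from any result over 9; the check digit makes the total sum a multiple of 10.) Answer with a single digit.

9

Partial digits right→left: 8 3 7 0 9 3 8 2 5 9 8 9 3 4 9
Double every second digit counting from the check-digit position (so the 1st, 3rd, 5th, ... of the partial from the right).
  doubled (with −9 where >9): 7 5 9 7 1 7 6 9 → sum 51
  kept as-is: 3 0 3 2 9 9 4 → sum 30
Total = 51 + 30 = 81.
Check digit = (10 − (81 mod 10)) mod 10 = 9.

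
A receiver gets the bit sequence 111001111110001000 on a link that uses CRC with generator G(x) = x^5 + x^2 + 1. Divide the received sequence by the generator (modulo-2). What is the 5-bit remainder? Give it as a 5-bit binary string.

00100

Modulo-2 division of 111001111110001000 by 100101:
  pos 0: 111001 XOR 100101 = 011100
  pos 1: 111001 XOR 100101 = 011100
  pos 2: 111001 XOR 100101 = 011100
  pos 3: 111001 XOR 100101 = 011100
  pos 4: 111001 XOR 100101 = 011100
  pos 5: 111001 XOR 100101 = 011100
  pos 6: 111000 XOR 100101 = 011101
  pos 7: 111010 XOR 100101 = 011111
  pos 8: 111110 XOR 100101 = 011011
  pos 9: 110111 XOR 100101 = 010010
  pos 10: 100100 XOR 100101 = 000001
Remainder = 00100 (nonzero — an error is detected).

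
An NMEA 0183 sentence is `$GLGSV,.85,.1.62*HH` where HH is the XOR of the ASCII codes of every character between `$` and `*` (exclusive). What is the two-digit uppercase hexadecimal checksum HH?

5F

XOR the ASCII codes of the payload characters:
  'G' = 0x47 → acc = 0x47
  'L' = 0x4C → acc = 0x0B
  'G' = 0x47 → acc = 0x4C
  'S' = 0x53 → acc = 0x1F
  'V' = 0x56 → acc = 0x49
  ',' = 0x2C → acc = 0x65
  '.' = 0x2E → acc = 0x4B
  '8' = 0x38 → acc = 0x73
  '5' = 0x35 → acc = 0x46
  ',' = 0x2C → acc = 0x6A
  '.' = 0x2E → acc = 0x44
  '1' = 0x31 → acc = 0x75
  '.' = 0x2E → acc = 0x5B
  '6' = 0x36 → acc = 0x6D
  '2' = 0x32 → acc = 0x5F
Checksum = 0x5F.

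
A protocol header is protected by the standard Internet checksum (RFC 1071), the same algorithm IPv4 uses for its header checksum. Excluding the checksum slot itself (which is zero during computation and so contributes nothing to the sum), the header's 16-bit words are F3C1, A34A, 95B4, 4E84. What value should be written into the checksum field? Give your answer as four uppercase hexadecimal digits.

84BA

One's-complement addition (fold any carry out of bit 15 back into bit 0):
  0xF3C1 + 0xA34A = 0x1970B → wrap carry → 0x970C
  0x970C + 0x95B4 = 0x12CC0 → wrap carry → 0x2CC1
  0x2CC1 + 0x4E84 = 0x07B45
One's-complement sum = 0x7B45.
Checksum = ~0x7B45 & 0xFFFF = 0x84BA.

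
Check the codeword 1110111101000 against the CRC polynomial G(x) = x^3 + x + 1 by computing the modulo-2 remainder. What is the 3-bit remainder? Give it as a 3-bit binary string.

Modulo-2 division of 1110111101000 by 1011:
  pos 0: 1110 XOR 1011 = 0101
  pos 1: 1011 XOR 1011 = 0000
  pos 5: 1110 XOR 1011 = 0101
  pos 6: 1011 XOR 1011 = 0000
Remainder = 000 (zero — the frame passes the CRC check).

000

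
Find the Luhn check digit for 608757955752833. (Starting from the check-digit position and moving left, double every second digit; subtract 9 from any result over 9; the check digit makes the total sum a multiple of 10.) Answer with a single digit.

4

Partial digits right→left: 3 3 8 2 5 7 5 5 9 7 5 7 8 0 6
Double every second digit counting from the check-digit position (so the 1st, 3rd, 5th, ... of the partial from the right).
  doubled (with −9 where >9): 6 7 1 1 9 1 7 3 → sum 35
  kept as-is: 3 2 7 5 7 7 0 → sum 31
Total = 35 + 31 = 66.
Check digit = (10 − (66 mod 10)) mod 10 = 4.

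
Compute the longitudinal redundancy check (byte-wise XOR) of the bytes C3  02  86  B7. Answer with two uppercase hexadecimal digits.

F0

XOR the bytes together:
  start with 0xC3
  0xC3 ⊕ 0x02 = 0xC1
  0xC1 ⊕ 0x86 = 0x47
  0x47 ⊕ 0xB7 = 0xF0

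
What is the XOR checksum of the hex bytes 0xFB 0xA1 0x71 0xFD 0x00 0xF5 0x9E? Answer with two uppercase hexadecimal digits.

BD

XOR the bytes together:
  start with 0xFB
  0xFB ⊕ 0xA1 = 0x5A
  0x5A ⊕ 0x71 = 0x2B
  0x2B ⊕ 0xFD = 0xD6
  0xD6 ⊕ 0x00 = 0xD6
  0xD6 ⊕ 0xF5 = 0x23
  0x23 ⊕ 0x9E = 0xBD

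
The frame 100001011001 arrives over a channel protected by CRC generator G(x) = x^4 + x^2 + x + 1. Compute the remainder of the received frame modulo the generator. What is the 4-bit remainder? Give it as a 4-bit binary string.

Modulo-2 division of 100001011001 by 10111:
  pos 0: 10000 XOR 10111 = 00111
  pos 2: 11110 XOR 10111 = 01001
  pos 3: 10011 XOR 10111 = 00100
  pos 5: 10010 XOR 10111 = 00101
  pos 7: 10101 XOR 10111 = 00010
Remainder = 0010 (nonzero — an error is detected).

0010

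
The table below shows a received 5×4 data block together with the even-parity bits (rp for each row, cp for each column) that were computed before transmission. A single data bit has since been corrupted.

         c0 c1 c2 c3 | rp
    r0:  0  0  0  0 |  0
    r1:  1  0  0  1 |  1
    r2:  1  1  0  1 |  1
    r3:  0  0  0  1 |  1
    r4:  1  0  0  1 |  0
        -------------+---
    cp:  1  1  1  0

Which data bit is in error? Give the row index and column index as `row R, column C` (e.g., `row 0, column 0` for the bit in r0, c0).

Recompute each row's even parity and compare to rp:
  r0: data parity 0, sent rp 0 → ok
  r1: data parity 0, sent rp 1 → mismatch
  r2: data parity 1, sent rp 1 → ok
  r3: data parity 1, sent rp 1 → ok
  r4: data parity 0, sent rp 0 → ok
Recompute each column's even parity and compare to cp:
  c0: data parity 1, sent cp 1 → ok
  c1: data parity 1, sent cp 1 → ok
  c2: data parity 0, sent cp 1 → mismatch
  c3: data parity 0, sent cp 0 → ok
Exactly one row (r1) and one column (c2) fail → the flipped bit is at their intersection.

row 1, column 2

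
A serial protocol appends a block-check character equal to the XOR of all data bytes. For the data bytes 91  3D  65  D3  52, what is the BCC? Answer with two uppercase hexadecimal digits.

XOR the bytes together:
  start with 0x91
  0x91 ⊕ 0x3D = 0xAC
  0xAC ⊕ 0x65 = 0xC9
  0xC9 ⊕ 0xD3 = 0x1A
  0x1A ⊕ 0x52 = 0x48

48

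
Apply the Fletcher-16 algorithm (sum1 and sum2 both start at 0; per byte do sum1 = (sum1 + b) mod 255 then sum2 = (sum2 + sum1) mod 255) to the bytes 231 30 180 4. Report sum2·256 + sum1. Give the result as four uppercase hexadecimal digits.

Running sums (mod 255):
  after byte 0 (231): sum1=231, sum2=231
  after byte 1 (30): sum1=6, sum2=237
  after byte 2 (180): sum1=186, sum2=168
  after byte 3 (4): sum1=190, sum2=103
Checksum = sum2·256 + sum1 = 103·256 + 190 = 26558 = 0x67BE.

67BE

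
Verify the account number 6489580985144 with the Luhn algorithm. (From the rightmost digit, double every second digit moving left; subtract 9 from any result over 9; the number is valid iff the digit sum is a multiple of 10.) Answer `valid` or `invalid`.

invalid

From the right, keep odd positions and double even positions (subtract 9 from any doubled value over 9):
  doubled (positions 2,4,...): 8 1 9 7 9 8 → sum 42
  kept (positions 1,3,...): 4 1 8 0 5 8 6 → sum 32
Total = 74.
74 mod 10 = 4, so the number is invalid.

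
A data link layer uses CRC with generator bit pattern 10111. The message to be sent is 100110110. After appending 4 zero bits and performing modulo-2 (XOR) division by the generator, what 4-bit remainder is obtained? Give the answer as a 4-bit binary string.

Append 4 zeros: 1001101100000. Divide by 10111 (XOR where the leading bit is 1):
  pos 0: 10011 XOR 10111 = 00100
  pos 2: 10001 XOR 10111 = 00110
  pos 4: 11010 XOR 10111 = 01101
  pos 5: 11010 XOR 10111 = 01101
  pos 6: 11010 XOR 10111 = 01101
  pos 7: 11010 XOR 10111 = 01101
  pos 8: 11010 XOR 10111 = 01101
Remainder (last 4 bits) = 1101. This is the CRC / FCS.

1101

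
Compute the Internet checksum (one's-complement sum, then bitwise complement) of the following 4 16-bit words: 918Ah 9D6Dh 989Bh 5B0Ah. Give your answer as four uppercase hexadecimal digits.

One's-complement addition (fold any carry out of bit 15 back into bit 0):
  0x918A + 0x9D6D = 0x12EF7 → wrap carry → 0x2EF8
  0x2EF8 + 0x989B = 0x0C793
  0xC793 + 0x5B0A = 0x1229D → wrap carry → 0x229E
One's-complement sum = 0x229E.
Checksum = ~0x229E & 0xFFFF = 0xDD61.

DD61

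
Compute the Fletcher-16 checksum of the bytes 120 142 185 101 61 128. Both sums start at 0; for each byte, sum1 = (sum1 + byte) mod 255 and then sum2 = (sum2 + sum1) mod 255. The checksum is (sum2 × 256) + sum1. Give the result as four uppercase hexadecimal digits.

Running sums (mod 255):
  after byte 0 (120): sum1=120, sum2=120
  after byte 1 (142): sum1=7, sum2=127
  after byte 2 (185): sum1=192, sum2=64
  after byte 3 (101): sum1=38, sum2=102
  after byte 4 (61): sum1=99, sum2=201
  after byte 5 (128): sum1=227, sum2=173
Checksum = sum2·256 + sum1 = 173·256 + 227 = 44515 = 0xADE3.

ADE3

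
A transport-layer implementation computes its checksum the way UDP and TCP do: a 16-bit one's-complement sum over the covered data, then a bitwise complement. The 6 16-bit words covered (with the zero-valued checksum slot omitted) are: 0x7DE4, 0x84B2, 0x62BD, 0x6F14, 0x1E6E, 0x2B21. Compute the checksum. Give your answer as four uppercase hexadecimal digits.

One's-complement addition (fold any carry out of bit 15 back into bit 0):
  0x7DE4 + 0x84B2 = 0x10296 → wrap carry → 0x0297
  0x0297 + 0x62BD = 0x06554
  0x6554 + 0x6F14 = 0x0D468
  0xD468 + 0x1E6E = 0x0F2D6
  0xF2D6 + 0x2B21 = 0x11DF7 → wrap carry → 0x1DF8
One's-complement sum = 0x1DF8.
Checksum = ~0x1DF8 & 0xFFFF = 0xE207.

E207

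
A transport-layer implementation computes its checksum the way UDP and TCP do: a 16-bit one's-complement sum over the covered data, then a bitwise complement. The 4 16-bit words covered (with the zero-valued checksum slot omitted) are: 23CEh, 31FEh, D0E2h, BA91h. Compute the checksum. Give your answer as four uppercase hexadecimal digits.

One's-complement addition (fold any carry out of bit 15 back into bit 0):
  0x23CE + 0x31FE = 0x055CC
  0x55CC + 0xD0E2 = 0x126AE → wrap carry → 0x26AF
  0x26AF + 0xBA91 = 0x0E140
One's-complement sum = 0xE140.
Checksum = ~0xE140 & 0xFFFF = 0x1EBF.

1EBF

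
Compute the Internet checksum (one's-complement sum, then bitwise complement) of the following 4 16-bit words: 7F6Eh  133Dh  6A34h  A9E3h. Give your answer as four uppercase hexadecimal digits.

593C

One's-complement addition (fold any carry out of bit 15 back into bit 0):
  0x7F6E + 0x133D = 0x092AB
  0x92AB + 0x6A34 = 0x0FCDF
  0xFCDF + 0xA9E3 = 0x1A6C2 → wrap carry → 0xA6C3
One's-complement sum = 0xA6C3.
Checksum = ~0xA6C3 & 0xFFFF = 0x593C.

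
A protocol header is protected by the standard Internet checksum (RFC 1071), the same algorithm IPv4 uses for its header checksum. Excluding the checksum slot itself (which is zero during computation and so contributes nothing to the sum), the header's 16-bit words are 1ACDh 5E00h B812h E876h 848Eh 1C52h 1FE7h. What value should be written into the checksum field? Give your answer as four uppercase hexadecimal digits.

One's-complement addition (fold any carry out of bit 15 back into bit 0):
  0x1ACD + 0x5E00 = 0x078CD
  0x78CD + 0xB812 = 0x130DF → wrap carry → 0x30E0
  0x30E0 + 0xE876 = 0x11956 → wrap carry → 0x1957
  0x1957 + 0x848E = 0x09DE5
  0x9DE5 + 0x1C52 = 0x0BA37
  0xBA37 + 0x1FE7 = 0x0DA1E
One's-complement sum = 0xDA1E.
Checksum = ~0xDA1E & 0xFFFF = 0x25E1.

25E1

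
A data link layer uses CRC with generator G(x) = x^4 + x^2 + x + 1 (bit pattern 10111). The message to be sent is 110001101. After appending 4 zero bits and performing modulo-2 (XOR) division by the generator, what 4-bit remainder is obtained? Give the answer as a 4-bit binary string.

0100

Append 4 zeros: 1100011010000. Divide by 10111 (XOR where the leading bit is 1):
  pos 0: 11000 XOR 10111 = 01111
  pos 1: 11111 XOR 10111 = 01000
  pos 2: 10001 XOR 10111 = 00110
  pos 4: 11001 XOR 10111 = 01110
  pos 5: 11100 XOR 10111 = 01011
  pos 6: 10110 XOR 10111 = 00001
Remainder (last 4 bits) = 0100. This is the CRC / FCS.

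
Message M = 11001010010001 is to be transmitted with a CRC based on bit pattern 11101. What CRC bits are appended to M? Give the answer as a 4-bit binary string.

Append 4 zeros: 110010100100010000. Divide by 11101 (XOR where the leading bit is 1):
  pos 0: 11001 XOR 11101 = 00100
  pos 2: 10001 XOR 11101 = 01100
  pos 3: 11000 XOR 11101 = 00101
  pos 5: 10101 XOR 11101 = 01000
  pos 6: 10000 XOR 11101 = 01101
  pos 7: 11010 XOR 11101 = 00111
  pos 9: 11101 XOR 11101 = 00000
Remainder (last 4 bits) = 0000. This is the CRC / FCS.

0000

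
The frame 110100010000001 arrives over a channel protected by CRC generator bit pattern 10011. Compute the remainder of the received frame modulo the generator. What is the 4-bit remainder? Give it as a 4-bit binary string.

0000

Modulo-2 division of 110100010000001 by 10011:
  pos 0: 11010 XOR 10011 = 01001
  pos 1: 10010 XOR 10011 = 00001
  pos 5: 10100 XOR 10011 = 00111
  pos 7: 11100 XOR 10011 = 01111
  pos 8: 11110 XOR 10011 = 01101
  pos 9: 11010 XOR 10011 = 01001
  pos 10: 10011 XOR 10011 = 00000
Remainder = 0000 (zero — the frame passes the CRC check).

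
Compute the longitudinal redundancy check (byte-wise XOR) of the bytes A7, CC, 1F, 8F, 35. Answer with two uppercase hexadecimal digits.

XOR the bytes together:
  start with 0xA7
  0xA7 ⊕ 0xCC = 0x6B
  0x6B ⊕ 0x1F = 0x74
  0x74 ⊕ 0x8F = 0xFB
  0xFB ⊕ 0x35 = 0xCE

CE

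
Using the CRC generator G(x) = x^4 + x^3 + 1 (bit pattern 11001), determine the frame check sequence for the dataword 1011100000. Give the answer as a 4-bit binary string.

Append 4 zeros: 10111000000000. Divide by 11001 (XOR where the leading bit is 1):
  pos 0: 10111 XOR 11001 = 01110
  pos 1: 11100 XOR 11001 = 00101
  pos 3: 10100 XOR 11001 = 01101
  pos 4: 11010 XOR 11001 = 00011
  pos 7: 11000 XOR 11001 = 00001
Remainder (last 4 bits) = 0100. This is the CRC / FCS.

0100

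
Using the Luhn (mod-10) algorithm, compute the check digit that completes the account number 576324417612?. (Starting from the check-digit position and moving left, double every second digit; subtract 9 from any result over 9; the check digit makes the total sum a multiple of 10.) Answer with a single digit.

7

Partial digits right→left: 2 1 6 7 1 4 4 2 3 6 7 5
Double every second digit counting from the check-digit position (so the 1st, 3rd, 5th, ... of the partial from the right).
  doubled (with −9 where >9): 4 3 2 8 6 5 → sum 28
  kept as-is: 1 7 4 2 6 5 → sum 25
Total = 28 + 25 = 53.
Check digit = (10 − (53 mod 10)) mod 10 = 7.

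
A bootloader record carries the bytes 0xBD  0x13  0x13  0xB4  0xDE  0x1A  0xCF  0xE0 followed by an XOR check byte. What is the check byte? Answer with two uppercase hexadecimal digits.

XOR the bytes together:
  start with 0xBD
  0xBD ⊕ 0x13 = 0xAE
  0xAE ⊕ 0x13 = 0xBD
  0xBD ⊕ 0xB4 = 0x09
  0x09 ⊕ 0xDE = 0xD7
  0xD7 ⊕ 0x1A = 0xCD
  0xCD ⊕ 0xCF = 0x02
  0x02 ⊕ 0xE0 = 0xE2

E2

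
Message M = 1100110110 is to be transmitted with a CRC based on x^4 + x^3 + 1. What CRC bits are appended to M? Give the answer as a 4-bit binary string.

Append 4 zeros: 11001101100000. Divide by 11001 (XOR where the leading bit is 1):
  pos 0: 11001 XOR 11001 = 00000
  pos 5: 10110 XOR 11001 = 01111
  pos 6: 11110 XOR 11001 = 00111
  pos 8: 11100 XOR 11001 = 00101
Remainder (last 4 bits) = 1010. This is the CRC / FCS.

1010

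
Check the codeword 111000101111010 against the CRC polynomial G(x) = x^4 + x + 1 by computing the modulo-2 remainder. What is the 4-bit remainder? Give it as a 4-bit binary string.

1101

Modulo-2 division of 111000101111010 by 10011:
  pos 0: 11100 XOR 10011 = 01111
  pos 1: 11110 XOR 10011 = 01101
  pos 2: 11011 XOR 10011 = 01000
  pos 3: 10000 XOR 10011 = 00011
  pos 6: 11111 XOR 10011 = 01100
  pos 7: 11001 XOR 10011 = 01010
  pos 8: 10100 XOR 10011 = 00111
  pos 10: 11110 XOR 10011 = 01101
Remainder = 1101 (nonzero — an error is detected).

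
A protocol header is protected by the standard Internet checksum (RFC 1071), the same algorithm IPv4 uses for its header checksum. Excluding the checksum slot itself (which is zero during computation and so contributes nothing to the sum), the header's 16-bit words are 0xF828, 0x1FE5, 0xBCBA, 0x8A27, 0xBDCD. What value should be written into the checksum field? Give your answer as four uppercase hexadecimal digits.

One's-complement addition (fold any carry out of bit 15 back into bit 0):
  0xF828 + 0x1FE5 = 0x1180D → wrap carry → 0x180E
  0x180E + 0xBCBA = 0x0D4C8
  0xD4C8 + 0x8A27 = 0x15EEF → wrap carry → 0x5EF0
  0x5EF0 + 0xBDCD = 0x11CBD → wrap carry → 0x1CBE
One's-complement sum = 0x1CBE.
Checksum = ~0x1CBE & 0xFFFF = 0xE341.

E341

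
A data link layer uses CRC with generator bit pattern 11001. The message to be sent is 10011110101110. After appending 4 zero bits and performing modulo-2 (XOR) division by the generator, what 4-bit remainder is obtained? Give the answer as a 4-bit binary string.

Append 4 zeros: 100111101011100000. Divide by 11001 (XOR where the leading bit is 1):
  pos 0: 10011 XOR 11001 = 01010
  pos 1: 10101 XOR 11001 = 01100
  pos 2: 11001 XOR 11001 = 00000
  pos 8: 10111 XOR 11001 = 01110
  pos 9: 11100 XOR 11001 = 00101
  pos 11: 10100 XOR 11001 = 01101
  pos 12: 11010 XOR 11001 = 00011
Remainder (last 4 bits) = 0110. This is the CRC / FCS.

0110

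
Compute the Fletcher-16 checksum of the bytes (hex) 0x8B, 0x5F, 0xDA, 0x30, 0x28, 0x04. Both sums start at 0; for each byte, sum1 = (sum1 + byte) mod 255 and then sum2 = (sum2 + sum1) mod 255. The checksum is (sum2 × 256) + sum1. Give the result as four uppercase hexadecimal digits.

7222

Running sums (mod 255):
  after byte 0 (0x8B): sum1=139, sum2=139
  after byte 1 (0x5F): sum1=234, sum2=118
  after byte 2 (0xDA): sum1=197, sum2=60
  after byte 3 (0x30): sum1=245, sum2=50
  after byte 4 (0x28): sum1=30, sum2=80
  after byte 5 (0x04): sum1=34, sum2=114
Checksum = sum2·256 + sum1 = 114·256 + 34 = 29218 = 0x7222.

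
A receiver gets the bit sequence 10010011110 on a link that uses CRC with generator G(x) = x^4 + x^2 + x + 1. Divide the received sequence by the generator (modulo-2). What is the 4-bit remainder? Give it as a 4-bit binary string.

Modulo-2 division of 10010011110 by 10111:
  pos 0: 10010 XOR 10111 = 00101
  pos 2: 10101 XOR 10111 = 00010
  pos 5: 10111 XOR 10111 = 00000
Remainder = 0000 (zero — the frame passes the CRC check).

0000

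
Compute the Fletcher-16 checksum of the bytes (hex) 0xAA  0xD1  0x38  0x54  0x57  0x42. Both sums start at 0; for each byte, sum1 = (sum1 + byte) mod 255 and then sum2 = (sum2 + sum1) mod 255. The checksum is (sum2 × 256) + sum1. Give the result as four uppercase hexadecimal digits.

Running sums (mod 255):
  after byte 0 (0xAA): sum1=170, sum2=170
  after byte 1 (0xD1): sum1=124, sum2=39
  after byte 2 (0x38): sum1=180, sum2=219
  after byte 3 (0x54): sum1=9, sum2=228
  after byte 4 (0x57): sum1=96, sum2=69
  after byte 5 (0x42): sum1=162, sum2=231
Checksum = sum2·256 + sum1 = 231·256 + 162 = 59298 = 0xE7A2.

E7A2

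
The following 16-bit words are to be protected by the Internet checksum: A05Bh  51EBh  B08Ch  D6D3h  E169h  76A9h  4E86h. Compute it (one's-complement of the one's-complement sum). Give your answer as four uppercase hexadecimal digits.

DFBE

One's-complement addition (fold any carry out of bit 15 back into bit 0):
  0xA05B + 0x51EB = 0x0F246
  0xF246 + 0xB08C = 0x1A2D2 → wrap carry → 0xA2D3
  0xA2D3 + 0xD6D3 = 0x179A6 → wrap carry → 0x79A7
  0x79A7 + 0xE169 = 0x15B10 → wrap carry → 0x5B11
  0x5B11 + 0x76A9 = 0x0D1BA
  0xD1BA + 0x4E86 = 0x12040 → wrap carry → 0x2041
One's-complement sum = 0x2041.
Checksum = ~0x2041 & 0xFFFF = 0xDFBE.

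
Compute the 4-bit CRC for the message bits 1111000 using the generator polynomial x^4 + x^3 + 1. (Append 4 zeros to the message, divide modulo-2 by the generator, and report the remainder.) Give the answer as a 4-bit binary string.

Append 4 zeros: 11110000000. Divide by 11001 (XOR where the leading bit is 1):
  pos 0: 11110 XOR 11001 = 00111
  pos 2: 11100 XOR 11001 = 00101
  pos 4: 10100 XOR 11001 = 01101
  pos 5: 11010 XOR 11001 = 00011
Remainder (last 4 bits) = 0110. This is the CRC / FCS.

0110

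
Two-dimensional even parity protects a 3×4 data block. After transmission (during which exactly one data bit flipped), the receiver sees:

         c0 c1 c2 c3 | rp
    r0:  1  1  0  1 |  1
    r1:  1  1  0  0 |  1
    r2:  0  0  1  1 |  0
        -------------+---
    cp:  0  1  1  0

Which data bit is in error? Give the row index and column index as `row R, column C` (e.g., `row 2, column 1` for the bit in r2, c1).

Recompute each row's even parity and compare to rp:
  r0: data parity 1, sent rp 1 → ok
  r1: data parity 0, sent rp 1 → mismatch
  r2: data parity 0, sent rp 0 → ok
Recompute each column's even parity and compare to cp:
  c0: data parity 0, sent cp 0 → ok
  c1: data parity 0, sent cp 1 → mismatch
  c2: data parity 1, sent cp 1 → ok
  c3: data parity 0, sent cp 0 → ok
Exactly one row (r1) and one column (c1) fail → the flipped bit is at their intersection.

row 1, column 1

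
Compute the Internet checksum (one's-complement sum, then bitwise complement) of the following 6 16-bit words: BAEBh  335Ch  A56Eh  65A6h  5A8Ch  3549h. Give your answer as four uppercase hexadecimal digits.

One's-complement addition (fold any carry out of bit 15 back into bit 0):
  0xBAEB + 0x335C = 0x0EE47
  0xEE47 + 0xA56E = 0x193B5 → wrap carry → 0x93B6
  0x93B6 + 0x65A6 = 0x0F95C
  0xF95C + 0x5A8C = 0x153E8 → wrap carry → 0x53E9
  0x53E9 + 0x3549 = 0x08932
One's-complement sum = 0x8932.
Checksum = ~0x8932 & 0xFFFF = 0x76CD.

76CD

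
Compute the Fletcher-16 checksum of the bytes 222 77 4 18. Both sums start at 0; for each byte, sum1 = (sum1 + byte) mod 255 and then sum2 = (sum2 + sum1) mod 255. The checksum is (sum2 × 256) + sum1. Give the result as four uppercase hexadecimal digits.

Running sums (mod 255):
  after byte 0 (222): sum1=222, sum2=222
  after byte 1 (77): sum1=44, sum2=11
  after byte 2 (4): sum1=48, sum2=59
  after byte 3 (18): sum1=66, sum2=125
Checksum = sum2·256 + sum1 = 125·256 + 66 = 32066 = 0x7D42.

7D42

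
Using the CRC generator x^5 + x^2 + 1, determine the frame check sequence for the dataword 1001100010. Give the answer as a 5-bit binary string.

00001

Append 5 zeros: 100110001000000. Divide by 100101 (XOR where the leading bit is 1):
  pos 0: 100110 XOR 100101 = 000011
  pos 4: 110010 XOR 100101 = 010111
  pos 5: 101110 XOR 100101 = 001011
  pos 7: 101100 XOR 100101 = 001001
  pos 9: 100100 XOR 100101 = 000001
Remainder (last 5 bits) = 00001. This is the CRC / FCS.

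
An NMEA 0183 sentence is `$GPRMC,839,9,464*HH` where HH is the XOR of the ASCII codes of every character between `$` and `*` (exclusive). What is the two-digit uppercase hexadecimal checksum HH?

5A

XOR the ASCII codes of the payload characters:
  'G' = 0x47 → acc = 0x47
  'P' = 0x50 → acc = 0x17
  'R' = 0x52 → acc = 0x45
  'M' = 0x4D → acc = 0x08
  'C' = 0x43 → acc = 0x4B
  ',' = 0x2C → acc = 0x67
  '8' = 0x38 → acc = 0x5F
  '3' = 0x33 → acc = 0x6C
  '9' = 0x39 → acc = 0x55
  ',' = 0x2C → acc = 0x79
  '9' = 0x39 → acc = 0x40
  ',' = 0x2C → acc = 0x6C
  '4' = 0x34 → acc = 0x58
  '6' = 0x36 → acc = 0x6E
  '4' = 0x34 → acc = 0x5A
Checksum = 0x5A.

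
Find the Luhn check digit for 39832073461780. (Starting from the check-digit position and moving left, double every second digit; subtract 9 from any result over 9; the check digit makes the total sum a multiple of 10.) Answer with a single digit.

8

Partial digits right→left: 0 8 7 1 6 4 3 7 0 2 3 8 9 3
Double every second digit counting from the check-digit position (so the 1st, 3rd, 5th, ... of the partial from the right).
  doubled (with −9 where >9): 0 5 3 6 0 6 9 → sum 29
  kept as-is: 8 1 4 7 2 8 3 → sum 33
Total = 29 + 33 = 62.
Check digit = (10 − (62 mod 10)) mod 10 = 8.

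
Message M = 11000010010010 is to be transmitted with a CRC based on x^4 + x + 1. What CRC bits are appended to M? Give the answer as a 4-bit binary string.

Append 4 zeros: 110000100100100000. Divide by 10011 (XOR where the leading bit is 1):
  pos 0: 11000 XOR 10011 = 01011
  pos 1: 10110 XOR 10011 = 00101
  pos 3: 10110 XOR 10011 = 00101
  pos 5: 10101 XOR 10011 = 00110
  pos 7: 11000 XOR 10011 = 01011
  pos 8: 10111 XOR 10011 = 00100
  pos 10: 10000 XOR 10011 = 00011
  pos 13: 11000 XOR 10011 = 01011
Remainder (last 4 bits) = 1011. This is the CRC / FCS.

1011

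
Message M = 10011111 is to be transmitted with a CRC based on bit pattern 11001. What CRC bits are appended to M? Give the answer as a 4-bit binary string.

1001

Append 4 zeros: 100111110000. Divide by 11001 (XOR where the leading bit is 1):
  pos 0: 10011 XOR 11001 = 01010
  pos 1: 10101 XOR 11001 = 01100
  pos 2: 11001 XOR 11001 = 00000
  pos 7: 10000 XOR 11001 = 01001
Remainder (last 4 bits) = 1001. This is the CRC / FCS.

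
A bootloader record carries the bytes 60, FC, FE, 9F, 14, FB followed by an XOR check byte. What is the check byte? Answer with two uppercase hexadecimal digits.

12

XOR the bytes together:
  start with 0x60
  0x60 ⊕ 0xFC = 0x9C
  0x9C ⊕ 0xFE = 0x62
  0x62 ⊕ 0x9F = 0xFD
  0xFD ⊕ 0x14 = 0xE9
  0xE9 ⊕ 0xFB = 0x12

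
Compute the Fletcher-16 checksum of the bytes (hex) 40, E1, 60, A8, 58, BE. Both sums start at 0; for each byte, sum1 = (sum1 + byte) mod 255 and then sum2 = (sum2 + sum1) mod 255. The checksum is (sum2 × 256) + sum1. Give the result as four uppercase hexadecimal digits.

D542

Running sums (mod 255):
  after byte 0 (40): sum1=64, sum2=64
  after byte 1 (E1): sum1=34, sum2=98
  after byte 2 (60): sum1=130, sum2=228
  after byte 3 (A8): sum1=43, sum2=16
  after byte 4 (58): sum1=131, sum2=147
  after byte 5 (BE): sum1=66, sum2=213
Checksum = sum2·256 + sum1 = 213·256 + 66 = 54594 = 0xD542.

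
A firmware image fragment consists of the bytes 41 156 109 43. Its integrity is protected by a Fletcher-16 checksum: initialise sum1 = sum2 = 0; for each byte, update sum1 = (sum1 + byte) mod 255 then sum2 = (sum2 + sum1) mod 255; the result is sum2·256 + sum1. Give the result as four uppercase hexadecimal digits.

805E

Running sums (mod 255):
  after byte 0 (41): sum1=41, sum2=41
  after byte 1 (156): sum1=197, sum2=238
  after byte 2 (109): sum1=51, sum2=34
  after byte 3 (43): sum1=94, sum2=128
Checksum = sum2·256 + sum1 = 128·256 + 94 = 32862 = 0x805E.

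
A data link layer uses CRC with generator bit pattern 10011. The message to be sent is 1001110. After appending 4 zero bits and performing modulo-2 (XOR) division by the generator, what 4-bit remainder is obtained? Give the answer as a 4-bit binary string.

0110

Append 4 zeros: 10011100000. Divide by 10011 (XOR where the leading bit is 1):
  pos 0: 10011 XOR 10011 = 00000
  pos 5: 10000 XOR 10011 = 00011
Remainder (last 4 bits) = 0110. This is the CRC / FCS.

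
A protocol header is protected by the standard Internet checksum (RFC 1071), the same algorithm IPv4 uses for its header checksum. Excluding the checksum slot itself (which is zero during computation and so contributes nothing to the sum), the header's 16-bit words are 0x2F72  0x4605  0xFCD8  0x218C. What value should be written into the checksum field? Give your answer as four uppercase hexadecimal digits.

6C23

One's-complement addition (fold any carry out of bit 15 back into bit 0):
  0x2F72 + 0x4605 = 0x07577
  0x7577 + 0xFCD8 = 0x1724F → wrap carry → 0x7250
  0x7250 + 0x218C = 0x093DC
One's-complement sum = 0x93DC.
Checksum = ~0x93DC & 0xFFFF = 0x6C23.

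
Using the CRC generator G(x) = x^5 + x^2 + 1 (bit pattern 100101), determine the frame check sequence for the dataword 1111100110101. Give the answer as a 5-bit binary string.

Append 5 zeros: 111110011010100000. Divide by 100101 (XOR where the leading bit is 1):
  pos 0: 111110 XOR 100101 = 011011
  pos 1: 110110 XOR 100101 = 010011
  pos 2: 100111 XOR 100101 = 000010
  pos 6: 101010 XOR 100101 = 001111
  pos 8: 111110 XOR 100101 = 011011
  pos 9: 110110 XOR 100101 = 010011
  pos 10: 100110 XOR 100101 = 000011
Remainder (last 5 bits) = 01100. This is the CRC / FCS.

01100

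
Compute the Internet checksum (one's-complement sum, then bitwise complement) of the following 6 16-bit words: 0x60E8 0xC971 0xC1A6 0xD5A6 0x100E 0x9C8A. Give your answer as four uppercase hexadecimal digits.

One's-complement addition (fold any carry out of bit 15 back into bit 0):
  0x60E8 + 0xC971 = 0x12A59 → wrap carry → 0x2A5A
  0x2A5A + 0xC1A6 = 0x0EC00
  0xEC00 + 0xD5A6 = 0x1C1A6 → wrap carry → 0xC1A7
  0xC1A7 + 0x100E = 0x0D1B5
  0xD1B5 + 0x9C8A = 0x16E3F → wrap carry → 0x6E40
One's-complement sum = 0x6E40.
Checksum = ~0x6E40 & 0xFFFF = 0x91BF.

91BF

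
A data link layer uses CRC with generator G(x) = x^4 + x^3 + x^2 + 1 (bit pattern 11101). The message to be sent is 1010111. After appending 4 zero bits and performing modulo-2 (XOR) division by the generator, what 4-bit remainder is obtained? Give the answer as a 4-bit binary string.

Append 4 zeros: 10101110000. Divide by 11101 (XOR where the leading bit is 1):
  pos 0: 10101 XOR 11101 = 01000
  pos 1: 10001 XOR 11101 = 01100
  pos 2: 11001 XOR 11101 = 00100
  pos 4: 10000 XOR 11101 = 01101
  pos 5: 11010 XOR 11101 = 00111
Remainder (last 4 bits) = 1110. This is the CRC / FCS.

1110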